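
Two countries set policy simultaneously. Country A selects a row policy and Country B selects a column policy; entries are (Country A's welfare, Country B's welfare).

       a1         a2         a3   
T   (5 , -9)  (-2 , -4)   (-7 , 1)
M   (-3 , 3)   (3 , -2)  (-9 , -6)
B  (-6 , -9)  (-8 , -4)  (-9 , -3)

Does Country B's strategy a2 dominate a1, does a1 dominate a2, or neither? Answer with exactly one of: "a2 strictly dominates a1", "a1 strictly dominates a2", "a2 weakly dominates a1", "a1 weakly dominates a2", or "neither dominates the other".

neither dominates the other

a2's payoffs vs a1's, by Country A's action — T: -4>-9, M: -2<3, B: -4>-9.
a2 does better at T, B but worse at M; neither strategy dominates the other.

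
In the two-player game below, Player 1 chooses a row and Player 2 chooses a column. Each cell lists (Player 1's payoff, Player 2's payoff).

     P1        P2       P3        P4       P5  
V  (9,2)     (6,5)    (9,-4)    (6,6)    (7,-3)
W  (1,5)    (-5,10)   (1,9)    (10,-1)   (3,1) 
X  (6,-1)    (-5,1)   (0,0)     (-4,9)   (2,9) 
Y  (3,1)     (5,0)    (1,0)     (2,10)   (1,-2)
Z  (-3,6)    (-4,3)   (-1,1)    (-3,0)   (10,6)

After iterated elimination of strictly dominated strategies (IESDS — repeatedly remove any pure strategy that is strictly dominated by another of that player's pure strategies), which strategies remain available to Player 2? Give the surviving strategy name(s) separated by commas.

P1, P2, P4, P5

Player 1's strategy X is strictly dominated by V (P1: 9>6, P2: 6>-5, P3: 9>0, P4: 6>-4, P5: 7>2) and is removed.
Player 1's strategy Y is strictly dominated by V (P1: 9>3, P2: 6>5, P3: 9>1, P4: 6>2, P5: 7>1) and is removed.
For Player 2, P2 strictly dominates P3 on the remaining rows (V: 5>-4, W: 10>9, Z: 3>1); eliminate P3.
Among the remaining strategies, none is strictly dominated by another pure strategy of the same player, so the elimination stops.
Surviving strategies — Player 1: {V, W, Z}; Player 2: {P1, P2, P4, P5}.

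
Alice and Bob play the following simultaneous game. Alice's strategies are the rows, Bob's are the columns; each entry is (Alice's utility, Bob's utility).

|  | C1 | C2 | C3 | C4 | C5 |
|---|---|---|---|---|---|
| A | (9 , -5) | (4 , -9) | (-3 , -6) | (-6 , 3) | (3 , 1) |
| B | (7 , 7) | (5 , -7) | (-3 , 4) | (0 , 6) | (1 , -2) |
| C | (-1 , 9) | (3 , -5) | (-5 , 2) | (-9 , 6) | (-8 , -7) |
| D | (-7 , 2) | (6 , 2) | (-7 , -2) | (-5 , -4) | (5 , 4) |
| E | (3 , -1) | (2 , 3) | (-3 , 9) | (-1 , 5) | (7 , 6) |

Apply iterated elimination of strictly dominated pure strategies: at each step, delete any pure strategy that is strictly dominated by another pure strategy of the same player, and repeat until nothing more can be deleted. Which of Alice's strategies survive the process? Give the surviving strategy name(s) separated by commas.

A, B, E

For Alice, A strictly dominates C on the remaining columns (C1: 9>-1, C2: 4>3, C3: -3>-5, C4: -6>-9, C5: 3>-8); eliminate C.
Bob's strategy C2 is strictly dominated by C5 (A: 1>-9, B: -2>-7, D: 4>2, E: 6>3) and is removed.
For Alice, E strictly dominates D on the remaining columns (C1: 3>-7, C3: -3>-7, C4: -1>-5, C5: 7>5); eliminate D.
Among the remaining strategies, none is strictly dominated by another pure strategy of the same player, so the elimination stops.
Surviving strategies — Alice: {A, B, E}; Bob: {C1, C3, C4, C5}.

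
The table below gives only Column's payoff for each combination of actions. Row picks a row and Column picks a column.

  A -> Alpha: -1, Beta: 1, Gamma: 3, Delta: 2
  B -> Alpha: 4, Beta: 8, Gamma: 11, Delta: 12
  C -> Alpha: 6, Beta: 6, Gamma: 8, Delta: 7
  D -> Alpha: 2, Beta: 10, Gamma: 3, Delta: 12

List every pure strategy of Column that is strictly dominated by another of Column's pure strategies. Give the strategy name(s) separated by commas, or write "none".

Alpha, Beta

Alpha is strictly dominated by Gamma (A: 3>-1, B: 11>4, C: 8>6, D: 3>2).
Beta: dominated, since Delta does at least as well everywhere (A: 2>1, B: 12>8, C: 7>6, D: 12>10).
Gamma is not dominated — it holds its own against Alpha at A (3>-1); Beta at A (3>1); Delta at A (3>2).
Nothing dominates Delta: Alpha at A (2>-1); Beta at A (2>1); Gamma at B (12>11).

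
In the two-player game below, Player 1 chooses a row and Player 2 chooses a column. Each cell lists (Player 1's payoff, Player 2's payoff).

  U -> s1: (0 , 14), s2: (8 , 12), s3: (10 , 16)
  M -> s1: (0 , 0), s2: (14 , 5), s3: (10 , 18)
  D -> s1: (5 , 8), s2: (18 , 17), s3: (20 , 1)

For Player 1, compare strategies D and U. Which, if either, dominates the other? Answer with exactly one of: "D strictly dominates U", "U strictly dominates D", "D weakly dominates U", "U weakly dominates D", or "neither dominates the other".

D strictly dominates U

D's payoffs vs U's, by Player 2's action — s1: 5>0, s2: 18>8, s3: 20>10.
Every comparison favours D, so D strictly dominates U.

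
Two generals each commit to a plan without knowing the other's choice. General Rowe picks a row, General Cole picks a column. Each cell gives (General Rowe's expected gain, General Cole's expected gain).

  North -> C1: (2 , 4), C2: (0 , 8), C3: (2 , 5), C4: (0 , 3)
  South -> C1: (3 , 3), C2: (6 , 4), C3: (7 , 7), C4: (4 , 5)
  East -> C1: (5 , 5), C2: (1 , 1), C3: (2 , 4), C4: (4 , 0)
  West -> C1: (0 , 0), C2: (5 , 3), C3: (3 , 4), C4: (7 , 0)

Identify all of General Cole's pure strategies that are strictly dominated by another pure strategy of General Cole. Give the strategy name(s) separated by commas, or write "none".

C1 is not dominated — it holds its own against C2 at East (5>1); C3 at East (5>4); C4 at North (4>3).
C2: no other strategy beats it everywhere (C1 at North (8>4); C3 at North (8>5); C4 at North (8>3)).
C3: no other strategy beats it everywhere (C1 at North (5>4); C2 at South (7>4); C4 at North (5>3)).
C4 is strictly dominated by C3 (North: 5>3, South: 7>5, East: 4>0, West: 4>0).

C4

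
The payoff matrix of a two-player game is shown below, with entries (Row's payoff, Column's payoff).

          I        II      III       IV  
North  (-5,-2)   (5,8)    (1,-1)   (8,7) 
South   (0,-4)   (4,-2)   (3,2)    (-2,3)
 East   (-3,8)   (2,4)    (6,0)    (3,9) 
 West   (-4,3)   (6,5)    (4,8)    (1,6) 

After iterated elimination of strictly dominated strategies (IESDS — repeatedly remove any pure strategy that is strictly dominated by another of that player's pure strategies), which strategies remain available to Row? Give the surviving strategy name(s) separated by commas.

North, East, West

Column's strategy I is strictly dominated by IV (North: 7>-2, South: 3>-4, East: 9>8, West: 6>3) and is removed.
Row's strategy South is strictly dominated by West (II: 6>4, III: 4>3, IV: 1>-2) and is removed.
Among the remaining strategies, none is strictly dominated by another pure strategy of the same player, so the elimination stops.
Surviving strategies — Row: {North, East, West}; Column: {II, III, IV}.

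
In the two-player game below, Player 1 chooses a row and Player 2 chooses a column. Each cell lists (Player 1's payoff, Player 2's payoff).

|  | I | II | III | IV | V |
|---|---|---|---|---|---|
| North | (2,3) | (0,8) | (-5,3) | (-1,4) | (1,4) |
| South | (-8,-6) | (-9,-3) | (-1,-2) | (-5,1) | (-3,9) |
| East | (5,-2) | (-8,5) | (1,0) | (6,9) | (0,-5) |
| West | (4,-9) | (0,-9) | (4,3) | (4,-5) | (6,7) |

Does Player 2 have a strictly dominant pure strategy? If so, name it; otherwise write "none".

I fails to dominate II at North (3<8).
II fails to dominate I at West (-9=-9).
III fails to dominate I at North (3=3).
IV fails to dominate II at North (4<8).
V fails to dominate I at East (-5<-2).
No single strategy dominates all the others.

none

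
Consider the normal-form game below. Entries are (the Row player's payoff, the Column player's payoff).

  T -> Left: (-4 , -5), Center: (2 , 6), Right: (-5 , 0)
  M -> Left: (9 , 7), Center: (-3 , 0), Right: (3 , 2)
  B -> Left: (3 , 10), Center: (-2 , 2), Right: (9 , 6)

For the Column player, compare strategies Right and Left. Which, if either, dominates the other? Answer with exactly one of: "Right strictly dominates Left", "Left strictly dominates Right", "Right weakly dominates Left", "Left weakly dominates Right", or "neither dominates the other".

neither dominates the other

Compare Right to Left across every action of the Row player: T: 0>-5, M: 2<7, B: 6<10.
Right does better at T but worse at M, B; neither strategy dominates the other.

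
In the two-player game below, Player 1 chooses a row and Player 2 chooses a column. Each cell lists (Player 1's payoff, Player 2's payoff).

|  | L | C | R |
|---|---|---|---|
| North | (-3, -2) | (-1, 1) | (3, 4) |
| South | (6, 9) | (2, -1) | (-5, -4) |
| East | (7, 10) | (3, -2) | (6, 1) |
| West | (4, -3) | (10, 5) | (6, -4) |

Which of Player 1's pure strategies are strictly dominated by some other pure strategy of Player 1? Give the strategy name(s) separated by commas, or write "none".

North, South

East strictly dominates North — L: 7>-3, C: 3>-1, R: 6>3.
South: dominated, since East does at least as well everywhere (L: 7>6, C: 3>2, R: 6>-5).
East: no other strategy beats it everywhere (North at L (7>-3); South at L (7>6); West at L (7>4)).
West is not dominated — it holds its own against North at L (4>-3); South at C (10>2); East at C (10>3).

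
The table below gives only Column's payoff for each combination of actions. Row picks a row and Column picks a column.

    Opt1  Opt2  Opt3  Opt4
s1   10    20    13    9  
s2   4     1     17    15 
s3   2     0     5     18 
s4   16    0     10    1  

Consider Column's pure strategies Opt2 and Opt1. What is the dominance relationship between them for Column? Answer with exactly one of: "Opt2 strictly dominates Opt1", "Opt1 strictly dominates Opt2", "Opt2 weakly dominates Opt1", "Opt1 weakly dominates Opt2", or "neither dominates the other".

Compare Opt2 to Opt1 across each choice by Row: s1: 20>10, s2: 1<4, s3: 0<2, s4: 0<16.
Opt2 does better at s1 but worse at s2, s3, s4; neither strategy dominates the other.

neither dominates the other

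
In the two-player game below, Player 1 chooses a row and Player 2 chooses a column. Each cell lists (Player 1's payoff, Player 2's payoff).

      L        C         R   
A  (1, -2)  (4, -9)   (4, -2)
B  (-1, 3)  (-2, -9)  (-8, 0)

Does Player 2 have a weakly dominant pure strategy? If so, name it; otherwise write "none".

L vs C: A: -2>-9, B: 3>-9.
L vs R: A: -2=-2, B: 3>0.
L is at least as good as every other strategy against every opponent action, so it is weakly dominant.

L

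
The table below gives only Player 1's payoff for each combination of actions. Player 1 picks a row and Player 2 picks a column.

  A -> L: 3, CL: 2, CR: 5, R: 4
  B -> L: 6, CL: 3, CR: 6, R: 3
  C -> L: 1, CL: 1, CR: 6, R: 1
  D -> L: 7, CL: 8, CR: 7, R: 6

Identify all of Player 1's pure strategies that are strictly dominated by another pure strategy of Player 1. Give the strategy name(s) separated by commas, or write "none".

D strictly dominates A — L: 7>3, CL: 8>2, CR: 7>5, R: 6>4.
B is strictly dominated by D (L: 7>6, CL: 8>3, CR: 7>6, R: 6>3).
C is strictly dominated by D (L: 7>1, CL: 8>1, CR: 7>6, R: 6>1).
D is not dominated — it holds its own against A at L (7>3); B at L (7>6); C at L (7>1).

A, B, C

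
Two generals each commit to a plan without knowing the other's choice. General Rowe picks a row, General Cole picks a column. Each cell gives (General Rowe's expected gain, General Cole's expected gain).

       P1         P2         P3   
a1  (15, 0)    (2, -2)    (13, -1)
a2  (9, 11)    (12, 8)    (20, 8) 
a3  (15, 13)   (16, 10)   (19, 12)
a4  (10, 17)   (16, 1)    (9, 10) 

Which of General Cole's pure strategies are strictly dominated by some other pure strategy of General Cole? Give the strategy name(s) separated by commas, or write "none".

P1: no other strategy beats it everywhere (P2 at a1 (0>-2); P3 at a1 (0>-1)).
P2: dominated, since P1 does at least as well everywhere (a1: 0>-2, a2: 11>8, a3: 13>10, a4: 17>1).
P3: dominated, since P1 does at least as well everywhere (a1: 0>-1, a2: 11>8, a3: 13>12, a4: 17>10).

P2, P3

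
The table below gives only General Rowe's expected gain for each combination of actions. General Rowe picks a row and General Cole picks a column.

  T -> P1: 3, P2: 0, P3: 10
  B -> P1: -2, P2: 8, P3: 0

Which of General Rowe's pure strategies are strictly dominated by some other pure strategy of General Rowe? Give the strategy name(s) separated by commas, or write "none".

none

T is not dominated — it holds its own against B at P1 (3>-2).
B is not dominated — it holds its own against T at P2 (8>0).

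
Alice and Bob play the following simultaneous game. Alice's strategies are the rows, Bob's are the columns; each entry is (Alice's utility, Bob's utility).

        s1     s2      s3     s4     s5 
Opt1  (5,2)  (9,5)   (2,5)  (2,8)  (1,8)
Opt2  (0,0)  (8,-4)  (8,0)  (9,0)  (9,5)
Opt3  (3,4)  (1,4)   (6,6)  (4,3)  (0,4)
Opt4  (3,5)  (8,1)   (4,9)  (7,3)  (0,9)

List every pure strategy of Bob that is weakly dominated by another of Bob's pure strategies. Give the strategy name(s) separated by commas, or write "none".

s1, s2, s4

s1: dominated, since s3 does at least as well everywhere (Opt1: 5>2, Opt2: 0=0, Opt3: 6>4, Opt4: 9>5).
s2 is weakly dominated by s3 (Opt1: 5=5, Opt2: 0>-4, Opt3: 6>4, Opt4: 9>1).
Nothing dominates s3: s1 at Opt1 (5>2); s2 at Opt2 (0>-4); s4 at Opt3 (6>3); s5 at Opt3 (6>4).
s5 weakly dominates s4 — Opt1: 8=8, Opt2: 5>0, Opt3: 4>3, Opt4: 9>3.
s5: no other strategy beats it everywhere (s1 at Opt1 (8>2); s2 at Opt1 (8>5); s3 at Opt1 (8>5); s4 at Opt2 (5>0)).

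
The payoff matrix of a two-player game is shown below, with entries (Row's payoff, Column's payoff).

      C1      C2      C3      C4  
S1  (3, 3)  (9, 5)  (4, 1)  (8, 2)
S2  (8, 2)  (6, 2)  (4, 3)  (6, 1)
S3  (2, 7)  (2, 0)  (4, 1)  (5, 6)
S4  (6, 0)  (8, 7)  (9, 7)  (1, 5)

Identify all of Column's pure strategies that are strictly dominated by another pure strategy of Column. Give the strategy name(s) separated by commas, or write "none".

C1 is not dominated — it holds its own against C2 at S2 (2=2); C3 at S1 (3>1); C4 at S1 (3>2).
Nothing dominates C2: C1 at S1 (5>3); C3 at S1 (5>1); C4 at S1 (5>2).
Nothing dominates C3: C1 at S2 (3>2); C2 at S2 (3>2); C4 at S2 (3>1).
C4: no other strategy beats it everywhere (C1 at S4 (5>0); C2 at S3 (6>0); C3 at S1 (2>1)).

none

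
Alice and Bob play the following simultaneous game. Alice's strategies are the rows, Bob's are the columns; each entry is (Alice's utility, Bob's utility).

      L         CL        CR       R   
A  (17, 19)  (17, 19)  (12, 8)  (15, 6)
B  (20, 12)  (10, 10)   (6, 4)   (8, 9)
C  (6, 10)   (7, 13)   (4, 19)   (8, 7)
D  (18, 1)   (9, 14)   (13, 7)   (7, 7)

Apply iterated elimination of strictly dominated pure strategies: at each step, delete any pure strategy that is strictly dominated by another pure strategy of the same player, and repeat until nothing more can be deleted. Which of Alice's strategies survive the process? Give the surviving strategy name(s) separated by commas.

Alice's strategy C is strictly dominated by A (L: 17>6, CL: 17>7, CR: 12>4, R: 15>8) and is removed.
Bob's strategy CR is strictly dominated by CL (A: 19>8, B: 10>4, D: 14>7) and is removed.
Row D is eliminated: B beats it against every remaining column (L: 20>18, CL: 10>9, R: 8>7).
Column R is eliminated: L beats it against every remaining row (A: 19>6, B: 12>9).
Among the remaining strategies, none is strictly dominated by another pure strategy of the same player, so the elimination stops.
Surviving strategies — Alice: {A, B}; Bob: {L, CL}.

A, B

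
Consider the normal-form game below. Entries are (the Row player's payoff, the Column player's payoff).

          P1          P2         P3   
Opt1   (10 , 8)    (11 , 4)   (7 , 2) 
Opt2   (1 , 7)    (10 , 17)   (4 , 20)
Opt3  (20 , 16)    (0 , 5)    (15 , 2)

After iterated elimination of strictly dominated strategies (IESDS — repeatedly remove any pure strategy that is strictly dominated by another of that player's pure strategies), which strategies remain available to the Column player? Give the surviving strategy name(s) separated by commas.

P1

Row Opt2 is eliminated: Opt1 beats it against every remaining column (P1: 10>1, P2: 11>10, P3: 7>4).
Column P2 is eliminated: P1 beats it against every remaining row (Opt1: 8>4, Opt3: 16>5).
Row Opt1 is eliminated: Opt3 beats it against every remaining column (P1: 20>10, P3: 15>7).
For the Column player, P1 strictly dominates P3 on the remaining rows (Opt3: 16>2); eliminate P3.
Among the remaining strategies, none is strictly dominated by another pure strategy of the same player, so the elimination stops.
Surviving strategies — the Row player: {Opt3}; the Column player: {P1}.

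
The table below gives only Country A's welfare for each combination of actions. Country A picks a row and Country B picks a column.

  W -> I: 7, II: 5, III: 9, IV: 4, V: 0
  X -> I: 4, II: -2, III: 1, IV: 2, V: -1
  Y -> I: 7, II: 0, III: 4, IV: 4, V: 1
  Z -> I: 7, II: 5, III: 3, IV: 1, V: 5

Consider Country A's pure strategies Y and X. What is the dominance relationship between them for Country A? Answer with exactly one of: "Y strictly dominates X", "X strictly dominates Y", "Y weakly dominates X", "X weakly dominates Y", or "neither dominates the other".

Y strictly dominates X

Compare Y to X across each choice by Country B: I: 7>4, II: 0>-2, III: 4>1, IV: 4>2, V: 1>-1.
Y gives a strictly higher payoff against each choice by Country B, so Y strictly dominates X.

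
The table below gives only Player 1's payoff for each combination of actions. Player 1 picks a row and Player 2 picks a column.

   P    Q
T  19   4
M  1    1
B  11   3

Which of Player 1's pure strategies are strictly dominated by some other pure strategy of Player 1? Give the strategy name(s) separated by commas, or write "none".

T is not dominated — it holds its own against M at P (19>1); B at P (19>11).
M: dominated, since T does at least as well everywhere (P: 19>1, Q: 4>1).
B is strictly dominated by T (P: 19>11, Q: 4>3).

M, B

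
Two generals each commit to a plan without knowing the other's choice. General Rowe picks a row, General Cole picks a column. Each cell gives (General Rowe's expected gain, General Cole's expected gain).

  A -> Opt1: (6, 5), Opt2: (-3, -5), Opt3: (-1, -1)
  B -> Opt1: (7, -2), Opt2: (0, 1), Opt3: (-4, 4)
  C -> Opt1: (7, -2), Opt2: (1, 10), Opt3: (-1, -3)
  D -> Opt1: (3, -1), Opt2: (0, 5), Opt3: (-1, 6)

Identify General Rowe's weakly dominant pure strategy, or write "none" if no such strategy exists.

C

C vs A: Opt1: 7>6, Opt2: 1>-3, Opt3: -1=-1.
C vs B: Opt1: 7=7, Opt2: 1>0, Opt3: -1>-4.
C vs D: Opt1: 7>3, Opt2: 1>0, Opt3: -1=-1.
C is at least as good as every other strategy against every opponent action, so it is weakly dominant.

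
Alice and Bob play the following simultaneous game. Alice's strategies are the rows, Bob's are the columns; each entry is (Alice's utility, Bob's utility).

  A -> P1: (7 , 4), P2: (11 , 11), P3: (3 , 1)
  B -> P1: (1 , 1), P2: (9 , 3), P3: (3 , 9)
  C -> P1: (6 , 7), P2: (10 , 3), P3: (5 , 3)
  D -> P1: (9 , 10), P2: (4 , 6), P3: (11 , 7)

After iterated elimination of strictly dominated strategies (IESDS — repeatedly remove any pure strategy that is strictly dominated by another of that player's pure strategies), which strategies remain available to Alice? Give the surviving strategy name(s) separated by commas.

A, D

Alice's strategy B is strictly dominated by C (P1: 6>1, P2: 10>9, P3: 5>3) and is removed.
For Bob, P1 strictly dominates P3 on the remaining rows (A: 4>1, C: 7>3, D: 10>7); eliminate P3.
Alice's strategy C is strictly dominated by A (P1: 7>6, P2: 11>10) and is removed.
Among the remaining strategies, none is strictly dominated by another pure strategy of the same player, so the elimination stops.
Surviving strategies — Alice: {A, D}; Bob: {P1, P2}.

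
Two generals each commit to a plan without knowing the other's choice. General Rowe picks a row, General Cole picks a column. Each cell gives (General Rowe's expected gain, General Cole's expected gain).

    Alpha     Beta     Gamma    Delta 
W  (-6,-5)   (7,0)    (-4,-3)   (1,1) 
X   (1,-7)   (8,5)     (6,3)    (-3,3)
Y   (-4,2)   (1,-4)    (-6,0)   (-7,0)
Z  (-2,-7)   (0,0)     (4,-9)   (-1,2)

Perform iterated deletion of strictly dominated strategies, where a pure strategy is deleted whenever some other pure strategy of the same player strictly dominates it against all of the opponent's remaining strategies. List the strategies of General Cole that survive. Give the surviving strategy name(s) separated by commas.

Beta, Delta

General Rowe's strategy Y is strictly dominated by X (Alpha: 1>-4, Beta: 8>1, Gamma: 6>-6, Delta: -3>-7) and is removed.
Column Alpha is eliminated: Beta beats it against every remaining row (W: 0>-5, X: 5>-7, Z: 0>-7).
For General Cole, Beta strictly dominates Gamma on the remaining rows (W: 0>-3, X: 5>3, Z: 0>-9); eliminate Gamma.
Row Z is eliminated: W beats it against every remaining column (Beta: 7>0, Delta: 1>-1).
Among the remaining strategies, none is strictly dominated by another pure strategy of the same player, so the elimination stops.
Surviving strategies — General Rowe: {W, X}; General Cole: {Beta, Delta}.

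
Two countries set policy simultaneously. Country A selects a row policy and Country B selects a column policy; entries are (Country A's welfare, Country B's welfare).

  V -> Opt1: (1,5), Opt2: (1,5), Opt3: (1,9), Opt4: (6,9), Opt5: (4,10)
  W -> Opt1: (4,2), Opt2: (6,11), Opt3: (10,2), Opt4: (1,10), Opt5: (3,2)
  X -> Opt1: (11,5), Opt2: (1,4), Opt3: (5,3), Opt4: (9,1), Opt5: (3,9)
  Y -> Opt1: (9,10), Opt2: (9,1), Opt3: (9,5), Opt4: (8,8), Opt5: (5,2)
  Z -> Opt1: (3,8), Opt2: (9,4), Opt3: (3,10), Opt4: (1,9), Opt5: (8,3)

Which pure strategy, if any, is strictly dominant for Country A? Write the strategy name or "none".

V fails to dominate W at Opt1 (1<4).
W fails to dominate V at Opt4 (1<6).
X fails to dominate V at Opt2 (1=1).
Y fails to dominate W at Opt3 (9<10).
Z fails to dominate V at Opt4 (1<6).
No single strategy dominates all the others.

none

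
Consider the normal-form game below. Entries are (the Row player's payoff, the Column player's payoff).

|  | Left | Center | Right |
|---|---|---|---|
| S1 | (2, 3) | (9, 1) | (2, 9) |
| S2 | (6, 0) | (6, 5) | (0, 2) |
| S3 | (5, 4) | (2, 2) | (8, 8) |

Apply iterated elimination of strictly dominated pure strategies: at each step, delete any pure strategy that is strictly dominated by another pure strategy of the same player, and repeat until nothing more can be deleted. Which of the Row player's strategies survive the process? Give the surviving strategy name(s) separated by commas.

S3

For the Column player, Right strictly dominates Left on the remaining rows (S1: 9>3, S2: 2>0, S3: 8>4); eliminate Left.
The Row player's strategy S2 is strictly dominated by S1 (Center: 9>6, Right: 2>0) and is removed.
For the Column player, Right strictly dominates Center on the remaining rows (S1: 9>1, S3: 8>2); eliminate Center.
The Row player's strategy S1 is strictly dominated by S3 (Right: 8>2) and is removed.
Among the remaining strategies, none is strictly dominated by another pure strategy of the same player, so the elimination stops.
Surviving strategies — the Row player: {S3}; the Column player: {Right}.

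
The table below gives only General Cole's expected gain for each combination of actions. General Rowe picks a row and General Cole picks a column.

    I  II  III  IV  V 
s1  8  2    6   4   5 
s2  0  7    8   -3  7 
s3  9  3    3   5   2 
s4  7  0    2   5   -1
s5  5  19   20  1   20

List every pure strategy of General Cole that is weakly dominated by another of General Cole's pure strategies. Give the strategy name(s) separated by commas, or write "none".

I: no other strategy beats it everywhere (II at s1 (8>2); III at s1 (8>6); IV at s1 (8>4); V at s1 (8>5)).
III weakly dominates II — s1: 6>2, s2: 8>7, s3: 3=3, s4: 2>0, s5: 20>19.
Nothing dominates III: I at s2 (8>0); II at s1 (6>2); IV at s1 (6>4); V at s1 (6>5).
I weakly dominates IV — s1: 8>4, s2: 0>-3, s3: 9>5, s4: 7>5, s5: 5>1.
V: dominated, since III does at least as well everywhere (s1: 6>5, s2: 8>7, s3: 3>2, s4: 2>-1, s5: 20=20).

II, IV, V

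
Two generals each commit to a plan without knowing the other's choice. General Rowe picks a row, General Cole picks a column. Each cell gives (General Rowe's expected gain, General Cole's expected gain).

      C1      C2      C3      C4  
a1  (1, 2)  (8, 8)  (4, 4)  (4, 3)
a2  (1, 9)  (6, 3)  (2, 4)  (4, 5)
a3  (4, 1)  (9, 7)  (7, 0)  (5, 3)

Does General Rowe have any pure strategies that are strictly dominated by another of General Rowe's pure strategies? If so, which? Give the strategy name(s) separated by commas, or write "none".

a1, a2

a3 strictly dominates a1 — C1: 4>1, C2: 9>8, C3: 7>4, C4: 5>4.
a2: dominated, since a3 does at least as well everywhere (C1: 4>1, C2: 9>6, C3: 7>2, C4: 5>4).
Nothing dominates a3: a1 at C1 (4>1); a2 at C1 (4>1).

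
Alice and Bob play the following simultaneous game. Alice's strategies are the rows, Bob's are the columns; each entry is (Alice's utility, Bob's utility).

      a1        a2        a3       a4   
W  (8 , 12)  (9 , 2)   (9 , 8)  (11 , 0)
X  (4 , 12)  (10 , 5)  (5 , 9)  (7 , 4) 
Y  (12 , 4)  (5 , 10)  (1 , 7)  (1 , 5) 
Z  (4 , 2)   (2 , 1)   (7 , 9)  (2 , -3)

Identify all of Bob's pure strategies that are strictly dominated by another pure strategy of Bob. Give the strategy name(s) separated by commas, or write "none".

a4

Nothing dominates a1: a2 at W (12>2); a3 at W (12>8); a4 at W (12>0).
a2 is not dominated — it holds its own against a1 at Y (10>4); a3 at Y (10>7); a4 at W (2>0).
a3 is not dominated — it holds its own against a1 at Y (7>4); a2 at W (8>2); a4 at W (8>0).
a2 strictly dominates a4 — W: 2>0, X: 5>4, Y: 10>5, Z: 1>-3.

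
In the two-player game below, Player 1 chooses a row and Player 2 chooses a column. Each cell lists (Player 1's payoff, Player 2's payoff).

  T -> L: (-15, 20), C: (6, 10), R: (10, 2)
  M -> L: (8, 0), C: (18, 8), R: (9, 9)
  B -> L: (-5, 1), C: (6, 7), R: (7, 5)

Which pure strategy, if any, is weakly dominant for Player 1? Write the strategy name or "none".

none

T fails to dominate M at L (-15<8).
M fails to dominate T at R (9<10).
B fails to dominate T at R (7<10).
No single strategy dominates all the others.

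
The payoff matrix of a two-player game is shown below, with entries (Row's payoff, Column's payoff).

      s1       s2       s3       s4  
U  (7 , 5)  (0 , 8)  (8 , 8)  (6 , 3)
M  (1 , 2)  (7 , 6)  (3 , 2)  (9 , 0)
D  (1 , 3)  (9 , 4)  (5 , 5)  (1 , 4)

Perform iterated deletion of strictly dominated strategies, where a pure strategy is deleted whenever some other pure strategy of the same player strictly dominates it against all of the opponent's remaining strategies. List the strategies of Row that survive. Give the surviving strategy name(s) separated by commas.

For Column, s2 strictly dominates s1 on the remaining rows (U: 8>5, M: 6>2, D: 4>3); eliminate s1.
For Column, s3 strictly dominates s4 on the remaining rows (U: 8>3, M: 2>0, D: 5>4); eliminate s4.
Row M is eliminated: D beats it against every remaining column (s2: 9>7, s3: 5>3).
Among the remaining strategies, none is strictly dominated by another pure strategy of the same player, so the elimination stops.
Surviving strategies — Row: {U, D}; Column: {s2, s3}.

U, D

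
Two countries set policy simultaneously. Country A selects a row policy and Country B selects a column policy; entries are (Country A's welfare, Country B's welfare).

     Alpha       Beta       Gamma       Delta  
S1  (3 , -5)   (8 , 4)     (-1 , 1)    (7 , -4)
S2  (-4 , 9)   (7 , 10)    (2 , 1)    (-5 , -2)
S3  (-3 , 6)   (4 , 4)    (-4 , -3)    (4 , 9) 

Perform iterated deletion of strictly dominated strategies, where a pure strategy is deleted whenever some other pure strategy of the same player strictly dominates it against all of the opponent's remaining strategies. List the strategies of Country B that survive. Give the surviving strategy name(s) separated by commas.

Beta

For Country A, S1 strictly dominates S3 on the remaining columns (Alpha: 3>-3, Beta: 8>4, Gamma: -1>-4, Delta: 7>4); eliminate S3.
Country B's strategy Alpha is strictly dominated by Beta (S1: 4>-5, S2: 10>9) and is removed.
For Country B, Beta strictly dominates Gamma on the remaining rows (S1: 4>1, S2: 10>1); eliminate Gamma.
Country A's strategy S2 is strictly dominated by S1 (Beta: 8>7, Delta: 7>-5) and is removed.
Column Delta is eliminated: Beta beats it against every remaining row (S1: 4>-4).
Among the remaining strategies, none is strictly dominated by another pure strategy of the same player, so the elimination stops.
Surviving strategies — Country A: {S1}; Country B: {Beta}.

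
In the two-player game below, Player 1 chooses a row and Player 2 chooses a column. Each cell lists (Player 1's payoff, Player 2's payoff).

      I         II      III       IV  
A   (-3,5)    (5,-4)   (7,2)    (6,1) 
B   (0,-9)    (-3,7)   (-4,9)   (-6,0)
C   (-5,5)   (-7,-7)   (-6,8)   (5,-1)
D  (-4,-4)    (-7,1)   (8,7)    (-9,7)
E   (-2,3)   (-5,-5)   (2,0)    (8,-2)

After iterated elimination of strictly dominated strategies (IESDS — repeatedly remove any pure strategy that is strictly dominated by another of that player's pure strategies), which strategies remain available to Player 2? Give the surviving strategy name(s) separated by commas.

Player 1's strategy C is strictly dominated by A (I: -3>-5, II: 5>-7, III: 7>-6, IV: 6>5) and is removed.
For Player 2, III strictly dominates II on the remaining rows (A: 2>-4, B: 9>7, D: 7>1, E: 0>-5); eliminate II.
Among the remaining strategies, none is strictly dominated by another pure strategy of the same player, so the elimination stops.
Surviving strategies — Player 1: {A, B, D, E}; Player 2: {I, III, IV}.

I, III, IV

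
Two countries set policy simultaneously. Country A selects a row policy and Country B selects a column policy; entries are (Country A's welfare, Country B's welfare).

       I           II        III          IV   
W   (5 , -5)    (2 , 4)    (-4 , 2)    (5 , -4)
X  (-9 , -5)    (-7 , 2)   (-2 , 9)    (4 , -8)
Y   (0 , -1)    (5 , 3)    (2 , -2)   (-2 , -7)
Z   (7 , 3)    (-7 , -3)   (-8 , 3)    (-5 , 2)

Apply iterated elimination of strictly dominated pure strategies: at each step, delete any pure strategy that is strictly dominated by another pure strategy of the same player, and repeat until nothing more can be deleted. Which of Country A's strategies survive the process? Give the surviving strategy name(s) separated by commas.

Column IV is eliminated: III beats it against every remaining row (W: 2>-4, X: 9>-8, Y: -2>-7, Z: 3>2).
For Country A, Y strictly dominates X on the remaining columns (I: 0>-9, II: 5>-7, III: 2>-2); eliminate X.
Among the remaining strategies, none is strictly dominated by another pure strategy of the same player, so the elimination stops.
Surviving strategies — Country A: {W, Y, Z}; Country B: {I, II, III}.

W, Y, Z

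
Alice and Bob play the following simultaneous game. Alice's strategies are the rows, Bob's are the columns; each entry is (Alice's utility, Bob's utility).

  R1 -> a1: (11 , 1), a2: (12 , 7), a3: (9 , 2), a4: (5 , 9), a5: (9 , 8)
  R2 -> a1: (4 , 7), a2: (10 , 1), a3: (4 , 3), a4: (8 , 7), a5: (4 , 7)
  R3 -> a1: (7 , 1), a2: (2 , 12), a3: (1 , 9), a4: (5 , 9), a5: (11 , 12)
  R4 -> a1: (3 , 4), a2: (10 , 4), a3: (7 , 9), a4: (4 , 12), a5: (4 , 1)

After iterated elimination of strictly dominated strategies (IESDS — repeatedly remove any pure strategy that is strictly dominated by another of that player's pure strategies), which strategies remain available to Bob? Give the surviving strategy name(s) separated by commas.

a1, a2, a4, a5

For Alice, R1 strictly dominates R4 on the remaining columns (a1: 11>3, a2: 12>10, a3: 9>7, a4: 5>4, a5: 9>4); eliminate R4.
Bob's strategy a3 is strictly dominated by a5 (R1: 8>2, R2: 7>3, R3: 12>9) and is removed.
Among the remaining strategies, none is strictly dominated by another pure strategy of the same player, so the elimination stops.
Surviving strategies — Alice: {R1, R2, R3}; Bob: {a1, a2, a4, a5}.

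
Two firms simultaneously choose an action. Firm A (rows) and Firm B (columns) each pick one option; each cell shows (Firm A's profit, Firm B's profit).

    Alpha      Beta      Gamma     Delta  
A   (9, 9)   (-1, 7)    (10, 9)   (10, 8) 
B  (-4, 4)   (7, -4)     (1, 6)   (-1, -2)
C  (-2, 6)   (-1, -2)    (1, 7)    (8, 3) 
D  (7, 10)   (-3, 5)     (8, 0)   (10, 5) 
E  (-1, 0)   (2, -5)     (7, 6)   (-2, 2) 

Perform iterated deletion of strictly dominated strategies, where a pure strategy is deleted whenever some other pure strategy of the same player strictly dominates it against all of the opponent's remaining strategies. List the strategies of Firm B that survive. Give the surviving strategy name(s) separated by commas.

Alpha, Gamma

For Firm B, Alpha strictly dominates Beta on the remaining rows (A: 9>7, B: 4>-4, C: 6>-2, D: 10>5, E: 0>-5); eliminate Beta.
Row B is eliminated: A beats it against every remaining column (Alpha: 9>-4, Gamma: 10>1, Delta: 10>-1).
Row C is eliminated: A beats it against every remaining column (Alpha: 9>-2, Gamma: 10>1, Delta: 10>8).
For Firm A, A strictly dominates E on the remaining columns (Alpha: 9>-1, Gamma: 10>7, Delta: 10>-2); eliminate E.
Firm B's strategy Delta is strictly dominated by Alpha (A: 9>8, D: 10>5) and is removed.
Firm A's strategy D is strictly dominated by A (Alpha: 9>7, Gamma: 10>8) and is removed.
Among the remaining strategies, none is strictly dominated by another pure strategy of the same player, so the elimination stops.
Surviving strategies — Firm A: {A}; Firm B: {Alpha, Gamma}.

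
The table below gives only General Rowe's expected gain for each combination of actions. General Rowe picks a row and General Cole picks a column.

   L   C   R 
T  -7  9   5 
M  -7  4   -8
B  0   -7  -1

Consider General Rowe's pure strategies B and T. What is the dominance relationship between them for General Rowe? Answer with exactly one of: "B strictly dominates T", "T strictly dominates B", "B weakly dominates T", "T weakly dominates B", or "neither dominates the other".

neither dominates the other

Compare B to T across each choice by General Cole: L: 0>-7, C: -7<9, R: -1<5.
B does better at L but worse at C, R; neither strategy dominates the other.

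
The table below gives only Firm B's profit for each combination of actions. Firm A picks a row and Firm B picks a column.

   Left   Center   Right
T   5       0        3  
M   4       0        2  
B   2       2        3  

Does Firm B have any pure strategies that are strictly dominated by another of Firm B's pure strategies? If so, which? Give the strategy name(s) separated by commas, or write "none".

Center

Left: no other strategy beats it everywhere (Center at T (5>0); Right at T (5>3)).
Right strictly dominates Center — T: 3>0, M: 2>0, B: 3>2.
Right: no other strategy beats it everywhere (Left at B (3>2); Center at T (3>0)).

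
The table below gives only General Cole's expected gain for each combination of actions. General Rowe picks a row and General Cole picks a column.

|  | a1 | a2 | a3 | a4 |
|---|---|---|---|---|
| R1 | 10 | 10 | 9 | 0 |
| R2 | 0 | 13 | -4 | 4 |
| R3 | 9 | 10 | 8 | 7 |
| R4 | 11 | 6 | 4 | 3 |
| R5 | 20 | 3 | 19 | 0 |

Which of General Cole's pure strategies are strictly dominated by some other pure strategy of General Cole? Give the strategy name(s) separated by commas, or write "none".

a3, a4

Nothing dominates a1: a2 at R1 (10=10); a3 at R1 (10>9); a4 at R1 (10>0).
a2: no other strategy beats it everywhere (a1 at R1 (10=10); a3 at R1 (10>9); a4 at R1 (10>0)).
a3 is strictly dominated by a1 (R1: 10>9, R2: 0>-4, R3: 9>8, R4: 11>4, R5: 20>19).
a4 is strictly dominated by a2 (R1: 10>0, R2: 13>4, R3: 10>7, R4: 6>3, R5: 3>0).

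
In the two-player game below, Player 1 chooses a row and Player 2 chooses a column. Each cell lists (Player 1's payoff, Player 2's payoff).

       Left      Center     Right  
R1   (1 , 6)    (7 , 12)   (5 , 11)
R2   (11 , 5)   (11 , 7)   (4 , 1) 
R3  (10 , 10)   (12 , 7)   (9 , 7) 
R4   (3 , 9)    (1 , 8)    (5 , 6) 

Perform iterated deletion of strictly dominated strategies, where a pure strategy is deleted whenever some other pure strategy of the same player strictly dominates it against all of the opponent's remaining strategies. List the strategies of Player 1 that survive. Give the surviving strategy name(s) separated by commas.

Player 1's strategy R1 is strictly dominated by R3 (Left: 10>1, Center: 12>7, Right: 9>5) and is removed.
Player 1's strategy R4 is strictly dominated by R3 (Left: 10>3, Center: 12>1, Right: 9>5) and is removed.
Player 2's strategy Right is strictly dominated by Left (R2: 5>1, R3: 10>7) and is removed.
Among the remaining strategies, none is strictly dominated by another pure strategy of the same player, so the elimination stops.
Surviving strategies — Player 1: {R2, R3}; Player 2: {Left, Center}.

R2, R3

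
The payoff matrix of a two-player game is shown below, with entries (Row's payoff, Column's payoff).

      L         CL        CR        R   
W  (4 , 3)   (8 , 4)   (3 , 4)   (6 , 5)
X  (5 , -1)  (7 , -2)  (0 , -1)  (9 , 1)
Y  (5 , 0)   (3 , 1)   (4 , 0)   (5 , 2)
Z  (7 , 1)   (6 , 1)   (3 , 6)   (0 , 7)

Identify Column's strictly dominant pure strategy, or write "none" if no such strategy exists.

R

R vs L: W: 5>3, X: 1>-1, Y: 2>0, Z: 7>1.
R vs CL: W: 5>4, X: 1>-2, Y: 2>1, Z: 7>1.
R vs CR: W: 5>4, X: 1>-1, Y: 2>0, Z: 7>6.
R strictly beats every other strategy against every opponent action, so it is strictly dominant.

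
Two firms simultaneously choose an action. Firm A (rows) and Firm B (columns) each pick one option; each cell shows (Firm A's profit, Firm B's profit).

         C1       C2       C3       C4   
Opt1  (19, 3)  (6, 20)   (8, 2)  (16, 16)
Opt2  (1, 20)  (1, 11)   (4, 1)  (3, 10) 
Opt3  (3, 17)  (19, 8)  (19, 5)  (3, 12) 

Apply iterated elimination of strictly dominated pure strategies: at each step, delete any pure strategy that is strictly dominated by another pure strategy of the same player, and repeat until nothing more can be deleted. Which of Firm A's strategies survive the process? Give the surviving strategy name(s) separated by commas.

Opt1, Opt3

For Firm A, Opt1 strictly dominates Opt2 on the remaining columns (C1: 19>1, C2: 6>1, C3: 8>4, C4: 16>3); eliminate Opt2.
Column C3 is eliminated: C1 beats it against every remaining row (Opt1: 3>2, Opt3: 17>5).
Among the remaining strategies, none is strictly dominated by another pure strategy of the same player, so the elimination stops.
Surviving strategies — Firm A: {Opt1, Opt3}; Firm B: {C1, C2, C4}.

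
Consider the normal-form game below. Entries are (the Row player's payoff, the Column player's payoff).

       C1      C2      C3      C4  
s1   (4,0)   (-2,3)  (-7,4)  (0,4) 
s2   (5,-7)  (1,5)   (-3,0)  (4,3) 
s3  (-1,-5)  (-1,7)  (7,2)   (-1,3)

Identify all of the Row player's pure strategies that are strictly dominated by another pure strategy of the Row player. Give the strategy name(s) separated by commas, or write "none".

s1

s2 strictly dominates s1 — C1: 5>4, C2: 1>-2, C3: -3>-7, C4: 4>0.
s2: no other strategy beats it everywhere (s1 at C1 (5>4); s3 at C1 (5>-1)).
s3: no other strategy beats it everywhere (s1 at C2 (-1>-2); s2 at C3 (7>-3)).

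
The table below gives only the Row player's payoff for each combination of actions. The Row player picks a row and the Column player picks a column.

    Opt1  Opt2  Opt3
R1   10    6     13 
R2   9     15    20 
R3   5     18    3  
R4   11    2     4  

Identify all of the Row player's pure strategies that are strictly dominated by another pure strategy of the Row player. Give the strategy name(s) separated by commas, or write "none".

R1: no other strategy beats it everywhere (R2 at Opt1 (10>9); R3 at Opt1 (10>5); R4 at Opt2 (6>2)).
Nothing dominates R2: R1 at Opt2 (15>6); R3 at Opt1 (9>5); R4 at Opt2 (15>2).
R3: no other strategy beats it everywhere (R1 at Opt2 (18>6); R2 at Opt2 (18>15); R4 at Opt2 (18>2)).
Nothing dominates R4: R1 at Opt1 (11>10); R2 at Opt1 (11>9); R3 at Opt1 (11>5).

none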